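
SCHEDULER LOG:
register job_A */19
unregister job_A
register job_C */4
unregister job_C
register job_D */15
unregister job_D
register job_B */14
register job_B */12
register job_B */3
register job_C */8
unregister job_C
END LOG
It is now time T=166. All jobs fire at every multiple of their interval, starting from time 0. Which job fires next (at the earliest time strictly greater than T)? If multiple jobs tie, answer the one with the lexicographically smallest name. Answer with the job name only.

Op 1: register job_A */19 -> active={job_A:*/19}
Op 2: unregister job_A -> active={}
Op 3: register job_C */4 -> active={job_C:*/4}
Op 4: unregister job_C -> active={}
Op 5: register job_D */15 -> active={job_D:*/15}
Op 6: unregister job_D -> active={}
Op 7: register job_B */14 -> active={job_B:*/14}
Op 8: register job_B */12 -> active={job_B:*/12}
Op 9: register job_B */3 -> active={job_B:*/3}
Op 10: register job_C */8 -> active={job_B:*/3, job_C:*/8}
Op 11: unregister job_C -> active={job_B:*/3}
  job_B: interval 3, next fire after T=166 is 168
Earliest = 168, winner (lex tiebreak) = job_B

Answer: job_B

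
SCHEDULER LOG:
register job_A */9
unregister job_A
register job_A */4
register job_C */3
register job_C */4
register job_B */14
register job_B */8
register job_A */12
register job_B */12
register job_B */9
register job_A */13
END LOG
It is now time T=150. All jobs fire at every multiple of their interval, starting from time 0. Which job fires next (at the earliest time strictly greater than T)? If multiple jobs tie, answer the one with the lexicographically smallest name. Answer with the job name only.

Answer: job_C

Derivation:
Op 1: register job_A */9 -> active={job_A:*/9}
Op 2: unregister job_A -> active={}
Op 3: register job_A */4 -> active={job_A:*/4}
Op 4: register job_C */3 -> active={job_A:*/4, job_C:*/3}
Op 5: register job_C */4 -> active={job_A:*/4, job_C:*/4}
Op 6: register job_B */14 -> active={job_A:*/4, job_B:*/14, job_C:*/4}
Op 7: register job_B */8 -> active={job_A:*/4, job_B:*/8, job_C:*/4}
Op 8: register job_A */12 -> active={job_A:*/12, job_B:*/8, job_C:*/4}
Op 9: register job_B */12 -> active={job_A:*/12, job_B:*/12, job_C:*/4}
Op 10: register job_B */9 -> active={job_A:*/12, job_B:*/9, job_C:*/4}
Op 11: register job_A */13 -> active={job_A:*/13, job_B:*/9, job_C:*/4}
  job_A: interval 13, next fire after T=150 is 156
  job_B: interval 9, next fire after T=150 is 153
  job_C: interval 4, next fire after T=150 is 152
Earliest = 152, winner (lex tiebreak) = job_C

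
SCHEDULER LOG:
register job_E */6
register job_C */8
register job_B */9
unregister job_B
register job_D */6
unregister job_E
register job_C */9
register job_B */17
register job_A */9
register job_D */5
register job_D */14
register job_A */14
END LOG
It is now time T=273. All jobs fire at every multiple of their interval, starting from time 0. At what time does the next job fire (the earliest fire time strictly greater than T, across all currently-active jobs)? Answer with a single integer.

Answer: 279

Derivation:
Op 1: register job_E */6 -> active={job_E:*/6}
Op 2: register job_C */8 -> active={job_C:*/8, job_E:*/6}
Op 3: register job_B */9 -> active={job_B:*/9, job_C:*/8, job_E:*/6}
Op 4: unregister job_B -> active={job_C:*/8, job_E:*/6}
Op 5: register job_D */6 -> active={job_C:*/8, job_D:*/6, job_E:*/6}
Op 6: unregister job_E -> active={job_C:*/8, job_D:*/6}
Op 7: register job_C */9 -> active={job_C:*/9, job_D:*/6}
Op 8: register job_B */17 -> active={job_B:*/17, job_C:*/9, job_D:*/6}
Op 9: register job_A */9 -> active={job_A:*/9, job_B:*/17, job_C:*/9, job_D:*/6}
Op 10: register job_D */5 -> active={job_A:*/9, job_B:*/17, job_C:*/9, job_D:*/5}
Op 11: register job_D */14 -> active={job_A:*/9, job_B:*/17, job_C:*/9, job_D:*/14}
Op 12: register job_A */14 -> active={job_A:*/14, job_B:*/17, job_C:*/9, job_D:*/14}
  job_A: interval 14, next fire after T=273 is 280
  job_B: interval 17, next fire after T=273 is 289
  job_C: interval 9, next fire after T=273 is 279
  job_D: interval 14, next fire after T=273 is 280
Earliest fire time = 279 (job job_C)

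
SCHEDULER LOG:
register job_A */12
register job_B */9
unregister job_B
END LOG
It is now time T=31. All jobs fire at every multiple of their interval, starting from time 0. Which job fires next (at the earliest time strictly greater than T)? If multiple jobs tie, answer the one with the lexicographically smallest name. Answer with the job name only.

Op 1: register job_A */12 -> active={job_A:*/12}
Op 2: register job_B */9 -> active={job_A:*/12, job_B:*/9}
Op 3: unregister job_B -> active={job_A:*/12}
  job_A: interval 12, next fire after T=31 is 36
Earliest = 36, winner (lex tiebreak) = job_A

Answer: job_A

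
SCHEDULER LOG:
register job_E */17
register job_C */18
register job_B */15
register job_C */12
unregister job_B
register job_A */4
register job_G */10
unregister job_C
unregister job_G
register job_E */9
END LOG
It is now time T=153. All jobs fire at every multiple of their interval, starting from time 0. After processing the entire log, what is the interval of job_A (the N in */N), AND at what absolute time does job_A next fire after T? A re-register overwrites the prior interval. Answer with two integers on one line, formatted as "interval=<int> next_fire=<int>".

Op 1: register job_E */17 -> active={job_E:*/17}
Op 2: register job_C */18 -> active={job_C:*/18, job_E:*/17}
Op 3: register job_B */15 -> active={job_B:*/15, job_C:*/18, job_E:*/17}
Op 4: register job_C */12 -> active={job_B:*/15, job_C:*/12, job_E:*/17}
Op 5: unregister job_B -> active={job_C:*/12, job_E:*/17}
Op 6: register job_A */4 -> active={job_A:*/4, job_C:*/12, job_E:*/17}
Op 7: register job_G */10 -> active={job_A:*/4, job_C:*/12, job_E:*/17, job_G:*/10}
Op 8: unregister job_C -> active={job_A:*/4, job_E:*/17, job_G:*/10}
Op 9: unregister job_G -> active={job_A:*/4, job_E:*/17}
Op 10: register job_E */9 -> active={job_A:*/4, job_E:*/9}
Final interval of job_A = 4
Next fire of job_A after T=153: (153//4+1)*4 = 156

Answer: interval=4 next_fire=156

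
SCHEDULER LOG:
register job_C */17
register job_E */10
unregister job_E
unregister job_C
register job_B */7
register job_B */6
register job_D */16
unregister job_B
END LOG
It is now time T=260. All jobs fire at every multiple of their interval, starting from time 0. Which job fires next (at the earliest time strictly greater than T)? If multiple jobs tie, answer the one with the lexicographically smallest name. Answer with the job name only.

Op 1: register job_C */17 -> active={job_C:*/17}
Op 2: register job_E */10 -> active={job_C:*/17, job_E:*/10}
Op 3: unregister job_E -> active={job_C:*/17}
Op 4: unregister job_C -> active={}
Op 5: register job_B */7 -> active={job_B:*/7}
Op 6: register job_B */6 -> active={job_B:*/6}
Op 7: register job_D */16 -> active={job_B:*/6, job_D:*/16}
Op 8: unregister job_B -> active={job_D:*/16}
  job_D: interval 16, next fire after T=260 is 272
Earliest = 272, winner (lex tiebreak) = job_D

Answer: job_D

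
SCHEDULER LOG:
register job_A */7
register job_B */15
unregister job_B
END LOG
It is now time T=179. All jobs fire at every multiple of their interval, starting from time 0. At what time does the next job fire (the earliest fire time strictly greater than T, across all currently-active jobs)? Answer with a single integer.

Answer: 182

Derivation:
Op 1: register job_A */7 -> active={job_A:*/7}
Op 2: register job_B */15 -> active={job_A:*/7, job_B:*/15}
Op 3: unregister job_B -> active={job_A:*/7}
  job_A: interval 7, next fire after T=179 is 182
Earliest fire time = 182 (job job_A)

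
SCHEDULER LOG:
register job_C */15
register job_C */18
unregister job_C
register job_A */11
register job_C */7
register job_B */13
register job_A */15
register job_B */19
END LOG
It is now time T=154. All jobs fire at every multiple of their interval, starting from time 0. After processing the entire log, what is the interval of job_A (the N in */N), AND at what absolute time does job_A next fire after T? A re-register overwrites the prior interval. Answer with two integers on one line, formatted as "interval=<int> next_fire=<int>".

Op 1: register job_C */15 -> active={job_C:*/15}
Op 2: register job_C */18 -> active={job_C:*/18}
Op 3: unregister job_C -> active={}
Op 4: register job_A */11 -> active={job_A:*/11}
Op 5: register job_C */7 -> active={job_A:*/11, job_C:*/7}
Op 6: register job_B */13 -> active={job_A:*/11, job_B:*/13, job_C:*/7}
Op 7: register job_A */15 -> active={job_A:*/15, job_B:*/13, job_C:*/7}
Op 8: register job_B */19 -> active={job_A:*/15, job_B:*/19, job_C:*/7}
Final interval of job_A = 15
Next fire of job_A after T=154: (154//15+1)*15 = 165

Answer: interval=15 next_fire=165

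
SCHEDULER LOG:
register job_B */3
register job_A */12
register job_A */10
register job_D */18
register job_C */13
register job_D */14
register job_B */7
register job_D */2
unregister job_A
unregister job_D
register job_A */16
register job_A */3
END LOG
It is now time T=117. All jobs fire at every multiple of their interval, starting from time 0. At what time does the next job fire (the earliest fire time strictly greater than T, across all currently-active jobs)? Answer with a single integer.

Answer: 119

Derivation:
Op 1: register job_B */3 -> active={job_B:*/3}
Op 2: register job_A */12 -> active={job_A:*/12, job_B:*/3}
Op 3: register job_A */10 -> active={job_A:*/10, job_B:*/3}
Op 4: register job_D */18 -> active={job_A:*/10, job_B:*/3, job_D:*/18}
Op 5: register job_C */13 -> active={job_A:*/10, job_B:*/3, job_C:*/13, job_D:*/18}
Op 6: register job_D */14 -> active={job_A:*/10, job_B:*/3, job_C:*/13, job_D:*/14}
Op 7: register job_B */7 -> active={job_A:*/10, job_B:*/7, job_C:*/13, job_D:*/14}
Op 8: register job_D */2 -> active={job_A:*/10, job_B:*/7, job_C:*/13, job_D:*/2}
Op 9: unregister job_A -> active={job_B:*/7, job_C:*/13, job_D:*/2}
Op 10: unregister job_D -> active={job_B:*/7, job_C:*/13}
Op 11: register job_A */16 -> active={job_A:*/16, job_B:*/7, job_C:*/13}
Op 12: register job_A */3 -> active={job_A:*/3, job_B:*/7, job_C:*/13}
  job_A: interval 3, next fire after T=117 is 120
  job_B: interval 7, next fire after T=117 is 119
  job_C: interval 13, next fire after T=117 is 130
Earliest fire time = 119 (job job_B)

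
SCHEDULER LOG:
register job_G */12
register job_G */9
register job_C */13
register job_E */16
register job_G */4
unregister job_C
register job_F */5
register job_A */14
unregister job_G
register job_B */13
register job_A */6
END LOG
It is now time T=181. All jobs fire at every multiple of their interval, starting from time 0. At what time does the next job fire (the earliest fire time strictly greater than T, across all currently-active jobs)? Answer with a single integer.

Answer: 182

Derivation:
Op 1: register job_G */12 -> active={job_G:*/12}
Op 2: register job_G */9 -> active={job_G:*/9}
Op 3: register job_C */13 -> active={job_C:*/13, job_G:*/9}
Op 4: register job_E */16 -> active={job_C:*/13, job_E:*/16, job_G:*/9}
Op 5: register job_G */4 -> active={job_C:*/13, job_E:*/16, job_G:*/4}
Op 6: unregister job_C -> active={job_E:*/16, job_G:*/4}
Op 7: register job_F */5 -> active={job_E:*/16, job_F:*/5, job_G:*/4}
Op 8: register job_A */14 -> active={job_A:*/14, job_E:*/16, job_F:*/5, job_G:*/4}
Op 9: unregister job_G -> active={job_A:*/14, job_E:*/16, job_F:*/5}
Op 10: register job_B */13 -> active={job_A:*/14, job_B:*/13, job_E:*/16, job_F:*/5}
Op 11: register job_A */6 -> active={job_A:*/6, job_B:*/13, job_E:*/16, job_F:*/5}
  job_A: interval 6, next fire after T=181 is 186
  job_B: interval 13, next fire after T=181 is 182
  job_E: interval 16, next fire after T=181 is 192
  job_F: interval 5, next fire after T=181 is 185
Earliest fire time = 182 (job job_B)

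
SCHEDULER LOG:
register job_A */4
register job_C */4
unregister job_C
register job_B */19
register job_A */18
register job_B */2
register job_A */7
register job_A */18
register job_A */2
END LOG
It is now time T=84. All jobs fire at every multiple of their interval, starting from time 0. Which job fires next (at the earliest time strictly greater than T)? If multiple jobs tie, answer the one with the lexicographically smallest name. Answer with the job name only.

Answer: job_A

Derivation:
Op 1: register job_A */4 -> active={job_A:*/4}
Op 2: register job_C */4 -> active={job_A:*/4, job_C:*/4}
Op 3: unregister job_C -> active={job_A:*/4}
Op 4: register job_B */19 -> active={job_A:*/4, job_B:*/19}
Op 5: register job_A */18 -> active={job_A:*/18, job_B:*/19}
Op 6: register job_B */2 -> active={job_A:*/18, job_B:*/2}
Op 7: register job_A */7 -> active={job_A:*/7, job_B:*/2}
Op 8: register job_A */18 -> active={job_A:*/18, job_B:*/2}
Op 9: register job_A */2 -> active={job_A:*/2, job_B:*/2}
  job_A: interval 2, next fire after T=84 is 86
  job_B: interval 2, next fire after T=84 is 86
Earliest = 86, winner (lex tiebreak) = job_A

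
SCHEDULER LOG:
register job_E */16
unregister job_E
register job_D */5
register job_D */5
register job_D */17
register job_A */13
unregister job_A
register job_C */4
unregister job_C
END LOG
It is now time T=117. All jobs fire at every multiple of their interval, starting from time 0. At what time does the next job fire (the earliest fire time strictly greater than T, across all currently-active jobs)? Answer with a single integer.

Answer: 119

Derivation:
Op 1: register job_E */16 -> active={job_E:*/16}
Op 2: unregister job_E -> active={}
Op 3: register job_D */5 -> active={job_D:*/5}
Op 4: register job_D */5 -> active={job_D:*/5}
Op 5: register job_D */17 -> active={job_D:*/17}
Op 6: register job_A */13 -> active={job_A:*/13, job_D:*/17}
Op 7: unregister job_A -> active={job_D:*/17}
Op 8: register job_C */4 -> active={job_C:*/4, job_D:*/17}
Op 9: unregister job_C -> active={job_D:*/17}
  job_D: interval 17, next fire after T=117 is 119
Earliest fire time = 119 (job job_D)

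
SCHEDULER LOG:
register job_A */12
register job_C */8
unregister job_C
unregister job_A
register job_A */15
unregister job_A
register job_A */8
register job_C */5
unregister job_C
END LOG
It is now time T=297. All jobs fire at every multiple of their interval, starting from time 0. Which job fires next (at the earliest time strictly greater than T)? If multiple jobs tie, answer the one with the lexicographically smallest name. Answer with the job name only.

Answer: job_A

Derivation:
Op 1: register job_A */12 -> active={job_A:*/12}
Op 2: register job_C */8 -> active={job_A:*/12, job_C:*/8}
Op 3: unregister job_C -> active={job_A:*/12}
Op 4: unregister job_A -> active={}
Op 5: register job_A */15 -> active={job_A:*/15}
Op 6: unregister job_A -> active={}
Op 7: register job_A */8 -> active={job_A:*/8}
Op 8: register job_C */5 -> active={job_A:*/8, job_C:*/5}
Op 9: unregister job_C -> active={job_A:*/8}
  job_A: interval 8, next fire after T=297 is 304
Earliest = 304, winner (lex tiebreak) = job_A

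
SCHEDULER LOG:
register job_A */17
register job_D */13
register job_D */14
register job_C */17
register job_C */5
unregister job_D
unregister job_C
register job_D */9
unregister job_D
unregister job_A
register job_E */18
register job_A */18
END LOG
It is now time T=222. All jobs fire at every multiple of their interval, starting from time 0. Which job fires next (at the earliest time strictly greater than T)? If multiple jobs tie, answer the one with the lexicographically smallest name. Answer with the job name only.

Op 1: register job_A */17 -> active={job_A:*/17}
Op 2: register job_D */13 -> active={job_A:*/17, job_D:*/13}
Op 3: register job_D */14 -> active={job_A:*/17, job_D:*/14}
Op 4: register job_C */17 -> active={job_A:*/17, job_C:*/17, job_D:*/14}
Op 5: register job_C */5 -> active={job_A:*/17, job_C:*/5, job_D:*/14}
Op 6: unregister job_D -> active={job_A:*/17, job_C:*/5}
Op 7: unregister job_C -> active={job_A:*/17}
Op 8: register job_D */9 -> active={job_A:*/17, job_D:*/9}
Op 9: unregister job_D -> active={job_A:*/17}
Op 10: unregister job_A -> active={}
Op 11: register job_E */18 -> active={job_E:*/18}
Op 12: register job_A */18 -> active={job_A:*/18, job_E:*/18}
  job_A: interval 18, next fire after T=222 is 234
  job_E: interval 18, next fire after T=222 is 234
Earliest = 234, winner (lex tiebreak) = job_A

Answer: job_A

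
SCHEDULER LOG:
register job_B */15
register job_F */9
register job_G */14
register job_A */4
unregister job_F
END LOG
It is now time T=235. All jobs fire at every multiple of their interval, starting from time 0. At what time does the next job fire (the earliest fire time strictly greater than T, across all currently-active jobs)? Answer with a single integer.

Op 1: register job_B */15 -> active={job_B:*/15}
Op 2: register job_F */9 -> active={job_B:*/15, job_F:*/9}
Op 3: register job_G */14 -> active={job_B:*/15, job_F:*/9, job_G:*/14}
Op 4: register job_A */4 -> active={job_A:*/4, job_B:*/15, job_F:*/9, job_G:*/14}
Op 5: unregister job_F -> active={job_A:*/4, job_B:*/15, job_G:*/14}
  job_A: interval 4, next fire after T=235 is 236
  job_B: interval 15, next fire after T=235 is 240
  job_G: interval 14, next fire after T=235 is 238
Earliest fire time = 236 (job job_A)

Answer: 236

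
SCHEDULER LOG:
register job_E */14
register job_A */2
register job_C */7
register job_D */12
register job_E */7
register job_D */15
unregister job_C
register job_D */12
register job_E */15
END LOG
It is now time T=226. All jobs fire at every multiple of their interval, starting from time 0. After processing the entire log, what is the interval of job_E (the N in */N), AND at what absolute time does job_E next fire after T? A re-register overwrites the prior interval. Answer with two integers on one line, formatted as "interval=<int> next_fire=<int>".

Answer: interval=15 next_fire=240

Derivation:
Op 1: register job_E */14 -> active={job_E:*/14}
Op 2: register job_A */2 -> active={job_A:*/2, job_E:*/14}
Op 3: register job_C */7 -> active={job_A:*/2, job_C:*/7, job_E:*/14}
Op 4: register job_D */12 -> active={job_A:*/2, job_C:*/7, job_D:*/12, job_E:*/14}
Op 5: register job_E */7 -> active={job_A:*/2, job_C:*/7, job_D:*/12, job_E:*/7}
Op 6: register job_D */15 -> active={job_A:*/2, job_C:*/7, job_D:*/15, job_E:*/7}
Op 7: unregister job_C -> active={job_A:*/2, job_D:*/15, job_E:*/7}
Op 8: register job_D */12 -> active={job_A:*/2, job_D:*/12, job_E:*/7}
Op 9: register job_E */15 -> active={job_A:*/2, job_D:*/12, job_E:*/15}
Final interval of job_E = 15
Next fire of job_E after T=226: (226//15+1)*15 = 240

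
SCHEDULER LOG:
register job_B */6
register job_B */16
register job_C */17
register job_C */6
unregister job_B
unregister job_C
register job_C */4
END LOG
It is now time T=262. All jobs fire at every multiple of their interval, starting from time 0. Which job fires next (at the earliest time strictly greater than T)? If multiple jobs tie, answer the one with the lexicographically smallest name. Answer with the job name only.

Answer: job_C

Derivation:
Op 1: register job_B */6 -> active={job_B:*/6}
Op 2: register job_B */16 -> active={job_B:*/16}
Op 3: register job_C */17 -> active={job_B:*/16, job_C:*/17}
Op 4: register job_C */6 -> active={job_B:*/16, job_C:*/6}
Op 5: unregister job_B -> active={job_C:*/6}
Op 6: unregister job_C -> active={}
Op 7: register job_C */4 -> active={job_C:*/4}
  job_C: interval 4, next fire after T=262 is 264
Earliest = 264, winner (lex tiebreak) = job_C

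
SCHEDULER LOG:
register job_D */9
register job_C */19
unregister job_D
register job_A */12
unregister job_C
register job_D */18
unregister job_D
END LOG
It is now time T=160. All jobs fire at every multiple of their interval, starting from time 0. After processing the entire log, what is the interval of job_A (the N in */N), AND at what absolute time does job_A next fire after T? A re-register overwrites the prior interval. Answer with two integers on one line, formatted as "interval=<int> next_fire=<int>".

Answer: interval=12 next_fire=168

Derivation:
Op 1: register job_D */9 -> active={job_D:*/9}
Op 2: register job_C */19 -> active={job_C:*/19, job_D:*/9}
Op 3: unregister job_D -> active={job_C:*/19}
Op 4: register job_A */12 -> active={job_A:*/12, job_C:*/19}
Op 5: unregister job_C -> active={job_A:*/12}
Op 6: register job_D */18 -> active={job_A:*/12, job_D:*/18}
Op 7: unregister job_D -> active={job_A:*/12}
Final interval of job_A = 12
Next fire of job_A after T=160: (160//12+1)*12 = 168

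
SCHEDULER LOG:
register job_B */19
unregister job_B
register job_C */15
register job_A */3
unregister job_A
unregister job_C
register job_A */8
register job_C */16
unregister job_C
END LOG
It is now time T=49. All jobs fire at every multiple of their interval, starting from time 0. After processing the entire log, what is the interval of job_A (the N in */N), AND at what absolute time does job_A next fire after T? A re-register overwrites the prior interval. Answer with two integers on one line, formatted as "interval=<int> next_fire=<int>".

Op 1: register job_B */19 -> active={job_B:*/19}
Op 2: unregister job_B -> active={}
Op 3: register job_C */15 -> active={job_C:*/15}
Op 4: register job_A */3 -> active={job_A:*/3, job_C:*/15}
Op 5: unregister job_A -> active={job_C:*/15}
Op 6: unregister job_C -> active={}
Op 7: register job_A */8 -> active={job_A:*/8}
Op 8: register job_C */16 -> active={job_A:*/8, job_C:*/16}
Op 9: unregister job_C -> active={job_A:*/8}
Final interval of job_A = 8
Next fire of job_A after T=49: (49//8+1)*8 = 56

Answer: interval=8 next_fire=56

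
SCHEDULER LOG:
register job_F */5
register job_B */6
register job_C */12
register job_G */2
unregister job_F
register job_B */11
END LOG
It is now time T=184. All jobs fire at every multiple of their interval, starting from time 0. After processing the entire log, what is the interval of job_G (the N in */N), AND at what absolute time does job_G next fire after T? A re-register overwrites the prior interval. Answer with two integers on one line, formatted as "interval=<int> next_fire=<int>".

Answer: interval=2 next_fire=186

Derivation:
Op 1: register job_F */5 -> active={job_F:*/5}
Op 2: register job_B */6 -> active={job_B:*/6, job_F:*/5}
Op 3: register job_C */12 -> active={job_B:*/6, job_C:*/12, job_F:*/5}
Op 4: register job_G */2 -> active={job_B:*/6, job_C:*/12, job_F:*/5, job_G:*/2}
Op 5: unregister job_F -> active={job_B:*/6, job_C:*/12, job_G:*/2}
Op 6: register job_B */11 -> active={job_B:*/11, job_C:*/12, job_G:*/2}
Final interval of job_G = 2
Next fire of job_G after T=184: (184//2+1)*2 = 186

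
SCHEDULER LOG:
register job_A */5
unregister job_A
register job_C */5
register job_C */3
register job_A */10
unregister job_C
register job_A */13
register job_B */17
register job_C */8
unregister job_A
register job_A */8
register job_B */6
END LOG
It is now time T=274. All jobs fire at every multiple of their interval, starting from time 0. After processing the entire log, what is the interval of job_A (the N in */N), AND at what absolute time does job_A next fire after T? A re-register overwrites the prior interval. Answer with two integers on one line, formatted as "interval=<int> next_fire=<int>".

Answer: interval=8 next_fire=280

Derivation:
Op 1: register job_A */5 -> active={job_A:*/5}
Op 2: unregister job_A -> active={}
Op 3: register job_C */5 -> active={job_C:*/5}
Op 4: register job_C */3 -> active={job_C:*/3}
Op 5: register job_A */10 -> active={job_A:*/10, job_C:*/3}
Op 6: unregister job_C -> active={job_A:*/10}
Op 7: register job_A */13 -> active={job_A:*/13}
Op 8: register job_B */17 -> active={job_A:*/13, job_B:*/17}
Op 9: register job_C */8 -> active={job_A:*/13, job_B:*/17, job_C:*/8}
Op 10: unregister job_A -> active={job_B:*/17, job_C:*/8}
Op 11: register job_A */8 -> active={job_A:*/8, job_B:*/17, job_C:*/8}
Op 12: register job_B */6 -> active={job_A:*/8, job_B:*/6, job_C:*/8}
Final interval of job_A = 8
Next fire of job_A after T=274: (274//8+1)*8 = 280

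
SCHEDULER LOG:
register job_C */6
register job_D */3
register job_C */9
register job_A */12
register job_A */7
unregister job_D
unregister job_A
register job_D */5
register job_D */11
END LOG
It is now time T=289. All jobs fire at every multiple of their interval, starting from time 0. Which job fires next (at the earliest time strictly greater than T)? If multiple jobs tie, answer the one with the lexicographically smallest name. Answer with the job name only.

Op 1: register job_C */6 -> active={job_C:*/6}
Op 2: register job_D */3 -> active={job_C:*/6, job_D:*/3}
Op 3: register job_C */9 -> active={job_C:*/9, job_D:*/3}
Op 4: register job_A */12 -> active={job_A:*/12, job_C:*/9, job_D:*/3}
Op 5: register job_A */7 -> active={job_A:*/7, job_C:*/9, job_D:*/3}
Op 6: unregister job_D -> active={job_A:*/7, job_C:*/9}
Op 7: unregister job_A -> active={job_C:*/9}
Op 8: register job_D */5 -> active={job_C:*/9, job_D:*/5}
Op 9: register job_D */11 -> active={job_C:*/9, job_D:*/11}
  job_C: interval 9, next fire after T=289 is 297
  job_D: interval 11, next fire after T=289 is 297
Earliest = 297, winner (lex tiebreak) = job_C

Answer: job_C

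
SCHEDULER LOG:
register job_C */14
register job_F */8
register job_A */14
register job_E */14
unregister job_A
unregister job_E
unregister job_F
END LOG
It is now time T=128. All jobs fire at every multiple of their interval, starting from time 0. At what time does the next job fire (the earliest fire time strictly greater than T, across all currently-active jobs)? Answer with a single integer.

Answer: 140

Derivation:
Op 1: register job_C */14 -> active={job_C:*/14}
Op 2: register job_F */8 -> active={job_C:*/14, job_F:*/8}
Op 3: register job_A */14 -> active={job_A:*/14, job_C:*/14, job_F:*/8}
Op 4: register job_E */14 -> active={job_A:*/14, job_C:*/14, job_E:*/14, job_F:*/8}
Op 5: unregister job_A -> active={job_C:*/14, job_E:*/14, job_F:*/8}
Op 6: unregister job_E -> active={job_C:*/14, job_F:*/8}
Op 7: unregister job_F -> active={job_C:*/14}
  job_C: interval 14, next fire after T=128 is 140
Earliest fire time = 140 (job job_C)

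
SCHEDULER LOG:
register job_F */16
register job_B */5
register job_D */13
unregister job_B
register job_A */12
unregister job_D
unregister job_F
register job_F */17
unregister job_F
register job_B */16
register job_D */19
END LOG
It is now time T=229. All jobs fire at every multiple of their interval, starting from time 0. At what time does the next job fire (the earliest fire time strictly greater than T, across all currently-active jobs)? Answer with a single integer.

Op 1: register job_F */16 -> active={job_F:*/16}
Op 2: register job_B */5 -> active={job_B:*/5, job_F:*/16}
Op 3: register job_D */13 -> active={job_B:*/5, job_D:*/13, job_F:*/16}
Op 4: unregister job_B -> active={job_D:*/13, job_F:*/16}
Op 5: register job_A */12 -> active={job_A:*/12, job_D:*/13, job_F:*/16}
Op 6: unregister job_D -> active={job_A:*/12, job_F:*/16}
Op 7: unregister job_F -> active={job_A:*/12}
Op 8: register job_F */17 -> active={job_A:*/12, job_F:*/17}
Op 9: unregister job_F -> active={job_A:*/12}
Op 10: register job_B */16 -> active={job_A:*/12, job_B:*/16}
Op 11: register job_D */19 -> active={job_A:*/12, job_B:*/16, job_D:*/19}
  job_A: interval 12, next fire after T=229 is 240
  job_B: interval 16, next fire after T=229 is 240
  job_D: interval 19, next fire after T=229 is 247
Earliest fire time = 240 (job job_A)

Answer: 240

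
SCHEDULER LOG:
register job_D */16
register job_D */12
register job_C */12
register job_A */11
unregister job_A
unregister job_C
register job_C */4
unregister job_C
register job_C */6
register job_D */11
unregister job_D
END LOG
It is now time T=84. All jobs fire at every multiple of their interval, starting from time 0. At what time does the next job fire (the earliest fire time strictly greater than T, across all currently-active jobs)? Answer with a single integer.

Answer: 90

Derivation:
Op 1: register job_D */16 -> active={job_D:*/16}
Op 2: register job_D */12 -> active={job_D:*/12}
Op 3: register job_C */12 -> active={job_C:*/12, job_D:*/12}
Op 4: register job_A */11 -> active={job_A:*/11, job_C:*/12, job_D:*/12}
Op 5: unregister job_A -> active={job_C:*/12, job_D:*/12}
Op 6: unregister job_C -> active={job_D:*/12}
Op 7: register job_C */4 -> active={job_C:*/4, job_D:*/12}
Op 8: unregister job_C -> active={job_D:*/12}
Op 9: register job_C */6 -> active={job_C:*/6, job_D:*/12}
Op 10: register job_D */11 -> active={job_C:*/6, job_D:*/11}
Op 11: unregister job_D -> active={job_C:*/6}
  job_C: interval 6, next fire after T=84 is 90
Earliest fire time = 90 (job job_C)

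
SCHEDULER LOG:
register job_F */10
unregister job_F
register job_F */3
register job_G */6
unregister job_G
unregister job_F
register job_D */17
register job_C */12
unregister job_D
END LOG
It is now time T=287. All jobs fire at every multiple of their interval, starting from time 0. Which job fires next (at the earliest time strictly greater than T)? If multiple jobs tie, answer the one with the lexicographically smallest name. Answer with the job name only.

Op 1: register job_F */10 -> active={job_F:*/10}
Op 2: unregister job_F -> active={}
Op 3: register job_F */3 -> active={job_F:*/3}
Op 4: register job_G */6 -> active={job_F:*/3, job_G:*/6}
Op 5: unregister job_G -> active={job_F:*/3}
Op 6: unregister job_F -> active={}
Op 7: register job_D */17 -> active={job_D:*/17}
Op 8: register job_C */12 -> active={job_C:*/12, job_D:*/17}
Op 9: unregister job_D -> active={job_C:*/12}
  job_C: interval 12, next fire after T=287 is 288
Earliest = 288, winner (lex tiebreak) = job_C

Answer: job_C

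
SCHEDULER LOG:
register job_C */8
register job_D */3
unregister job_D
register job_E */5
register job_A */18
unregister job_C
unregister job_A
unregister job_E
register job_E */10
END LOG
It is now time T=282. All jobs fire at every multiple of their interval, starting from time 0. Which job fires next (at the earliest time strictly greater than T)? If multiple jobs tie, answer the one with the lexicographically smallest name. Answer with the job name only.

Op 1: register job_C */8 -> active={job_C:*/8}
Op 2: register job_D */3 -> active={job_C:*/8, job_D:*/3}
Op 3: unregister job_D -> active={job_C:*/8}
Op 4: register job_E */5 -> active={job_C:*/8, job_E:*/5}
Op 5: register job_A */18 -> active={job_A:*/18, job_C:*/8, job_E:*/5}
Op 6: unregister job_C -> active={job_A:*/18, job_E:*/5}
Op 7: unregister job_A -> active={job_E:*/5}
Op 8: unregister job_E -> active={}
Op 9: register job_E */10 -> active={job_E:*/10}
  job_E: interval 10, next fire after T=282 is 290
Earliest = 290, winner (lex tiebreak) = job_E

Answer: job_E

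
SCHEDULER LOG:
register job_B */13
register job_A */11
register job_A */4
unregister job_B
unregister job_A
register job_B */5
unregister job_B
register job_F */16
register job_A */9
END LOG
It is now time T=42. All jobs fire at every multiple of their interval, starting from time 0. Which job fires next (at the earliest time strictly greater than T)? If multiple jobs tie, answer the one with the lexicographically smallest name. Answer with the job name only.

Answer: job_A

Derivation:
Op 1: register job_B */13 -> active={job_B:*/13}
Op 2: register job_A */11 -> active={job_A:*/11, job_B:*/13}
Op 3: register job_A */4 -> active={job_A:*/4, job_B:*/13}
Op 4: unregister job_B -> active={job_A:*/4}
Op 5: unregister job_A -> active={}
Op 6: register job_B */5 -> active={job_B:*/5}
Op 7: unregister job_B -> active={}
Op 8: register job_F */16 -> active={job_F:*/16}
Op 9: register job_A */9 -> active={job_A:*/9, job_F:*/16}
  job_A: interval 9, next fire after T=42 is 45
  job_F: interval 16, next fire after T=42 is 48
Earliest = 45, winner (lex tiebreak) = job_A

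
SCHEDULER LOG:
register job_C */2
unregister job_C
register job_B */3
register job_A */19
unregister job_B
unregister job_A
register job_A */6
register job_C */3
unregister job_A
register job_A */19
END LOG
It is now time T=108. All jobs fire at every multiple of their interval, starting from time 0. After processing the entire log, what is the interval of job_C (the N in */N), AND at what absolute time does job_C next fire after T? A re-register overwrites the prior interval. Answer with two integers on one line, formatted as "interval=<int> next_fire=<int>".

Answer: interval=3 next_fire=111

Derivation:
Op 1: register job_C */2 -> active={job_C:*/2}
Op 2: unregister job_C -> active={}
Op 3: register job_B */3 -> active={job_B:*/3}
Op 4: register job_A */19 -> active={job_A:*/19, job_B:*/3}
Op 5: unregister job_B -> active={job_A:*/19}
Op 6: unregister job_A -> active={}
Op 7: register job_A */6 -> active={job_A:*/6}
Op 8: register job_C */3 -> active={job_A:*/6, job_C:*/3}
Op 9: unregister job_A -> active={job_C:*/3}
Op 10: register job_A */19 -> active={job_A:*/19, job_C:*/3}
Final interval of job_C = 3
Next fire of job_C after T=108: (108//3+1)*3 = 111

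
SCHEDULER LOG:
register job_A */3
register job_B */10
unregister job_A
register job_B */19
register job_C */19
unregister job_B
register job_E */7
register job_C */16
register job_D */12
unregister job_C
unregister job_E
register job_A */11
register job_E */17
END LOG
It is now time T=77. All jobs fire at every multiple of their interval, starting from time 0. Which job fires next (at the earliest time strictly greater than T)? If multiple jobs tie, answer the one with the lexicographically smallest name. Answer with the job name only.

Answer: job_D

Derivation:
Op 1: register job_A */3 -> active={job_A:*/3}
Op 2: register job_B */10 -> active={job_A:*/3, job_B:*/10}
Op 3: unregister job_A -> active={job_B:*/10}
Op 4: register job_B */19 -> active={job_B:*/19}
Op 5: register job_C */19 -> active={job_B:*/19, job_C:*/19}
Op 6: unregister job_B -> active={job_C:*/19}
Op 7: register job_E */7 -> active={job_C:*/19, job_E:*/7}
Op 8: register job_C */16 -> active={job_C:*/16, job_E:*/7}
Op 9: register job_D */12 -> active={job_C:*/16, job_D:*/12, job_E:*/7}
Op 10: unregister job_C -> active={job_D:*/12, job_E:*/7}
Op 11: unregister job_E -> active={job_D:*/12}
Op 12: register job_A */11 -> active={job_A:*/11, job_D:*/12}
Op 13: register job_E */17 -> active={job_A:*/11, job_D:*/12, job_E:*/17}
  job_A: interval 11, next fire after T=77 is 88
  job_D: interval 12, next fire after T=77 is 84
  job_E: interval 17, next fire after T=77 is 85
Earliest = 84, winner (lex tiebreak) = job_D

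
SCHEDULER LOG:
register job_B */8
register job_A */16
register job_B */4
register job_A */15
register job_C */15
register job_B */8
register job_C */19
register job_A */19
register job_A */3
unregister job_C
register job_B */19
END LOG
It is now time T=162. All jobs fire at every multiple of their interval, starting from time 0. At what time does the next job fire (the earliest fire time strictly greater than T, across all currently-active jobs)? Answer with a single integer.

Op 1: register job_B */8 -> active={job_B:*/8}
Op 2: register job_A */16 -> active={job_A:*/16, job_B:*/8}
Op 3: register job_B */4 -> active={job_A:*/16, job_B:*/4}
Op 4: register job_A */15 -> active={job_A:*/15, job_B:*/4}
Op 5: register job_C */15 -> active={job_A:*/15, job_B:*/4, job_C:*/15}
Op 6: register job_B */8 -> active={job_A:*/15, job_B:*/8, job_C:*/15}
Op 7: register job_C */19 -> active={job_A:*/15, job_B:*/8, job_C:*/19}
Op 8: register job_A */19 -> active={job_A:*/19, job_B:*/8, job_C:*/19}
Op 9: register job_A */3 -> active={job_A:*/3, job_B:*/8, job_C:*/19}
Op 10: unregister job_C -> active={job_A:*/3, job_B:*/8}
Op 11: register job_B */19 -> active={job_A:*/3, job_B:*/19}
  job_A: interval 3, next fire after T=162 is 165
  job_B: interval 19, next fire after T=162 is 171
Earliest fire time = 165 (job job_A)

Answer: 165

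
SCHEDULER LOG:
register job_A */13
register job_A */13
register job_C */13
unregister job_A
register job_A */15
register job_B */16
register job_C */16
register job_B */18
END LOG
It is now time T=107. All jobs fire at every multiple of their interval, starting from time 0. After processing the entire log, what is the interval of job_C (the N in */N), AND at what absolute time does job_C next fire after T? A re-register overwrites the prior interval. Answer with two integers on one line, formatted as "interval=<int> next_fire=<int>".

Op 1: register job_A */13 -> active={job_A:*/13}
Op 2: register job_A */13 -> active={job_A:*/13}
Op 3: register job_C */13 -> active={job_A:*/13, job_C:*/13}
Op 4: unregister job_A -> active={job_C:*/13}
Op 5: register job_A */15 -> active={job_A:*/15, job_C:*/13}
Op 6: register job_B */16 -> active={job_A:*/15, job_B:*/16, job_C:*/13}
Op 7: register job_C */16 -> active={job_A:*/15, job_B:*/16, job_C:*/16}
Op 8: register job_B */18 -> active={job_A:*/15, job_B:*/18, job_C:*/16}
Final interval of job_C = 16
Next fire of job_C after T=107: (107//16+1)*16 = 112

Answer: interval=16 next_fire=112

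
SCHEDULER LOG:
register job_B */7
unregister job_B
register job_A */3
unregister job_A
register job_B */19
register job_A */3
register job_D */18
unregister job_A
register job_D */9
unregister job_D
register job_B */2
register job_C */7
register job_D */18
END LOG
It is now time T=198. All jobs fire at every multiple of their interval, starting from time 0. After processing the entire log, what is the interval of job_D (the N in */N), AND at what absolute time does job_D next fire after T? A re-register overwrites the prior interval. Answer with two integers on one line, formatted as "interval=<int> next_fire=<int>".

Op 1: register job_B */7 -> active={job_B:*/7}
Op 2: unregister job_B -> active={}
Op 3: register job_A */3 -> active={job_A:*/3}
Op 4: unregister job_A -> active={}
Op 5: register job_B */19 -> active={job_B:*/19}
Op 6: register job_A */3 -> active={job_A:*/3, job_B:*/19}
Op 7: register job_D */18 -> active={job_A:*/3, job_B:*/19, job_D:*/18}
Op 8: unregister job_A -> active={job_B:*/19, job_D:*/18}
Op 9: register job_D */9 -> active={job_B:*/19, job_D:*/9}
Op 10: unregister job_D -> active={job_B:*/19}
Op 11: register job_B */2 -> active={job_B:*/2}
Op 12: register job_C */7 -> active={job_B:*/2, job_C:*/7}
Op 13: register job_D */18 -> active={job_B:*/2, job_C:*/7, job_D:*/18}
Final interval of job_D = 18
Next fire of job_D after T=198: (198//18+1)*18 = 216

Answer: interval=18 next_fire=216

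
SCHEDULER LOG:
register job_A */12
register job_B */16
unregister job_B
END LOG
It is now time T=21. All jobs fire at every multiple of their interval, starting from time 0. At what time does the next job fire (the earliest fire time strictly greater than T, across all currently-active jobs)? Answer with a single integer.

Answer: 24

Derivation:
Op 1: register job_A */12 -> active={job_A:*/12}
Op 2: register job_B */16 -> active={job_A:*/12, job_B:*/16}
Op 3: unregister job_B -> active={job_A:*/12}
  job_A: interval 12, next fire after T=21 is 24
Earliest fire time = 24 (job job_A)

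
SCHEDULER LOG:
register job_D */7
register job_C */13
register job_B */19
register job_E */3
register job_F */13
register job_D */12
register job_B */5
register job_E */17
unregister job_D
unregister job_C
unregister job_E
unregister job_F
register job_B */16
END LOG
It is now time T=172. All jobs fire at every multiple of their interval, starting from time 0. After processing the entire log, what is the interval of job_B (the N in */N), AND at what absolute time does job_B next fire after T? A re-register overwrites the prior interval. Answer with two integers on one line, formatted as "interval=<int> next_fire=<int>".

Op 1: register job_D */7 -> active={job_D:*/7}
Op 2: register job_C */13 -> active={job_C:*/13, job_D:*/7}
Op 3: register job_B */19 -> active={job_B:*/19, job_C:*/13, job_D:*/7}
Op 4: register job_E */3 -> active={job_B:*/19, job_C:*/13, job_D:*/7, job_E:*/3}
Op 5: register job_F */13 -> active={job_B:*/19, job_C:*/13, job_D:*/7, job_E:*/3, job_F:*/13}
Op 6: register job_D */12 -> active={job_B:*/19, job_C:*/13, job_D:*/12, job_E:*/3, job_F:*/13}
Op 7: register job_B */5 -> active={job_B:*/5, job_C:*/13, job_D:*/12, job_E:*/3, job_F:*/13}
Op 8: register job_E */17 -> active={job_B:*/5, job_C:*/13, job_D:*/12, job_E:*/17, job_F:*/13}
Op 9: unregister job_D -> active={job_B:*/5, job_C:*/13, job_E:*/17, job_F:*/13}
Op 10: unregister job_C -> active={job_B:*/5, job_E:*/17, job_F:*/13}
Op 11: unregister job_E -> active={job_B:*/5, job_F:*/13}
Op 12: unregister job_F -> active={job_B:*/5}
Op 13: register job_B */16 -> active={job_B:*/16}
Final interval of job_B = 16
Next fire of job_B after T=172: (172//16+1)*16 = 176

Answer: interval=16 next_fire=176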